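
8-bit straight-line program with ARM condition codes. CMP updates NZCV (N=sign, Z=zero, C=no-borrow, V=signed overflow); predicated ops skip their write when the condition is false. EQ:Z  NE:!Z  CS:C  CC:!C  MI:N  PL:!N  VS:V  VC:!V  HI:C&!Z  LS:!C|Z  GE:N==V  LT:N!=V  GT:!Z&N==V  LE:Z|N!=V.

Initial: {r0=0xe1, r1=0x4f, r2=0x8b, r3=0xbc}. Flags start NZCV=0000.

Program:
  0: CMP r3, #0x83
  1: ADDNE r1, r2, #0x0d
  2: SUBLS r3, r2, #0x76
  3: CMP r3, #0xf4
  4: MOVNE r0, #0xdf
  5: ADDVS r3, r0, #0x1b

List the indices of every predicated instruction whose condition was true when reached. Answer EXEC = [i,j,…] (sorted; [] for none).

EXEC = [1,4]

0: ✓ CMP  NZCV=0010
1: ✓ ADDNE  r1←0x98
2: · SUBLS
3: ✓ CMP  NZCV=1000
4: ✓ MOVNE  r0←0xdf
5: · ADDVS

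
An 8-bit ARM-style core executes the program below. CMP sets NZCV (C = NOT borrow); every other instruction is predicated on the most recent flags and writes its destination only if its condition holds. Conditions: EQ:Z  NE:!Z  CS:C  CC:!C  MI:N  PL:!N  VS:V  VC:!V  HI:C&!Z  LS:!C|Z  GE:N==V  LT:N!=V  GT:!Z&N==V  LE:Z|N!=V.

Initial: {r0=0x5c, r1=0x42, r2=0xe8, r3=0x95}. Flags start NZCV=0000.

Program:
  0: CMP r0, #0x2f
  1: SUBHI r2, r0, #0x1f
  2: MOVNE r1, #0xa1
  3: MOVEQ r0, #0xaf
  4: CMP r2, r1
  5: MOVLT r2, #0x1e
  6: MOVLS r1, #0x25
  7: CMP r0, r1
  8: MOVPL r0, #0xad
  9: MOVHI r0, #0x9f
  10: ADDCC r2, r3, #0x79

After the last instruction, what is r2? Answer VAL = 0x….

VAL = 0x3d

[0] flags=0010 → (cmp)
[1] flags=0010 HI?T → r2=0x3d
[2] flags=0010 NE?T → r1=0xa1
[3] flags=0010 EQ?F → skip
[4] flags=1001 → (cmp)
[5] flags=1001 LT?F → skip
[6] flags=1001 LS?T → r1=0x25
[7] flags=0010 → (cmp)
[8] flags=0010 PL?T → r0=0xad
[9] flags=0010 HI?T → r0=0x9f
[10] flags=0010 CC?F → skip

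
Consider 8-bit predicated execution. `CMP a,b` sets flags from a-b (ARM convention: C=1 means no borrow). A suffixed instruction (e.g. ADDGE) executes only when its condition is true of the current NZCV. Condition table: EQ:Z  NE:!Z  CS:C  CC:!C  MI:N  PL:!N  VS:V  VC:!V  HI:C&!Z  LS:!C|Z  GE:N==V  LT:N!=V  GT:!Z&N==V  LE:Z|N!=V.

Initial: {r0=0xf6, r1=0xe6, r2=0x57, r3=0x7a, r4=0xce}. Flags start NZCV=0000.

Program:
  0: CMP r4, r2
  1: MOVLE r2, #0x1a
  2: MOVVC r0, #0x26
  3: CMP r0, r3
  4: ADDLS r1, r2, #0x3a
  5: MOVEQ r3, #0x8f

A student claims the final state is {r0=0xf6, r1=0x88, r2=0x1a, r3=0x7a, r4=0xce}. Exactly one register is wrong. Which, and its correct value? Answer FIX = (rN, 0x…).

0: ✓ CMP  NZCV=0011
1: ✓ MOVLE  r2←0x1a
2: · MOVVC
3: ✓ CMP  NZCV=0011
4: · ADDLS
5: · MOVEQ

FIX = (r1, 0xe6)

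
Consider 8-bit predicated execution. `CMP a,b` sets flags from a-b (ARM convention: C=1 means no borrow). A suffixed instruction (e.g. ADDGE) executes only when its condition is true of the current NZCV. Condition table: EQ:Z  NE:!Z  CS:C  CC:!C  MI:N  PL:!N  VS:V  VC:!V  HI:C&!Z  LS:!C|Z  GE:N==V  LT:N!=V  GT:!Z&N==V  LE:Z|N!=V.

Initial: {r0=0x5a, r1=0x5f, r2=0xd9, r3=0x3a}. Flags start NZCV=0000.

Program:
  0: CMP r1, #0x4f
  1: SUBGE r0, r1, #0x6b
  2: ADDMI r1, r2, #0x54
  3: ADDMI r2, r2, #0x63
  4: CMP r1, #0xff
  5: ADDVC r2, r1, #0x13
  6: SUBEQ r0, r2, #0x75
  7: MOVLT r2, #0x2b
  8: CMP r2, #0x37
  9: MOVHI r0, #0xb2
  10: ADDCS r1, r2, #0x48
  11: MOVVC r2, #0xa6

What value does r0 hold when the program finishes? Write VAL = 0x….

0: ✓ CMP  NZCV=0010
1: ✓ SUBGE  r0←0xf4
2: · ADDMI
3: · ADDMI
4: ✓ CMP  NZCV=0000
5: ✓ ADDVC  r2←0x72
6: · SUBEQ
7: · MOVLT
8: ✓ CMP  NZCV=0010
9: ✓ MOVHI  r0←0xb2
10: ✓ ADDCS  r1←0xba
11: ✓ MOVVC  r2←0xa6

VAL = 0xb2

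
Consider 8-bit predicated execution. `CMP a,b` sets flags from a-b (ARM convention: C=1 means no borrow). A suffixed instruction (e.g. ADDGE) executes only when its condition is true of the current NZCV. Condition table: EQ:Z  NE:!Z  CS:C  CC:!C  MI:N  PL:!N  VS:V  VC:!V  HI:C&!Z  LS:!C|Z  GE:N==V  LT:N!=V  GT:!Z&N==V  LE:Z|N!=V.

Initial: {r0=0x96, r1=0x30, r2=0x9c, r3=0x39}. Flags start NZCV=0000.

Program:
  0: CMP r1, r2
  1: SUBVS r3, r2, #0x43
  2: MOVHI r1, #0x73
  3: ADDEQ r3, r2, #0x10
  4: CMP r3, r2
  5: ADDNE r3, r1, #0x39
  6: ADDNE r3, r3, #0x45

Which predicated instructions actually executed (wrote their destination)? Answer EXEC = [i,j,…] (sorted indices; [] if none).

[0] flags=1001 → (cmp)
[1] flags=1001 VS?T → r3=0x59
[2] flags=1001 HI?F → skip
[3] flags=1001 EQ?F → skip
[4] flags=1001 → (cmp)
[5] flags=1001 NE?T → r3=0x69
[6] flags=1001 NE?T → r3=0xae

EXEC = [1,5,6]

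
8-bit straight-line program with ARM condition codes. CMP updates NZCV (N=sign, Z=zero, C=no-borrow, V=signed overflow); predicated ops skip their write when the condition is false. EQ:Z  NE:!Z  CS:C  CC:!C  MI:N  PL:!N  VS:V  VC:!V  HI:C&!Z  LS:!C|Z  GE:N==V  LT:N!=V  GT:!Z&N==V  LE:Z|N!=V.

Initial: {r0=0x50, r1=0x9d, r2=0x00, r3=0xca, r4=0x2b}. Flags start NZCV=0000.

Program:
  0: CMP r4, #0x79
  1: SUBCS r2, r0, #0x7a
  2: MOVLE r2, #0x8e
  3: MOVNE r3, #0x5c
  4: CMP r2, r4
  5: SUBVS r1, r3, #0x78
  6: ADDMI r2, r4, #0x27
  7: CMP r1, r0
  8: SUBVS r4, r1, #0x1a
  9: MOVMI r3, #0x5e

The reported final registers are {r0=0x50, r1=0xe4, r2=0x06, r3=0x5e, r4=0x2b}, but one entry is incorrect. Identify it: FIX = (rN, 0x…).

[0] flags=1000 → (cmp)
[1] flags=1000 CS?F → skip
[2] flags=1000 LE?T → r2=0x8e
[3] flags=1000 NE?T → r3=0x5c
[4] flags=0011 → (cmp)
[5] flags=0011 VS?T → r1=0xe4
[6] flags=0011 MI?F → skip
[7] flags=1010 → (cmp)
[8] flags=1010 VS?F → skip
[9] flags=1010 MI?T → r3=0x5e

FIX = (r2, 0x8e)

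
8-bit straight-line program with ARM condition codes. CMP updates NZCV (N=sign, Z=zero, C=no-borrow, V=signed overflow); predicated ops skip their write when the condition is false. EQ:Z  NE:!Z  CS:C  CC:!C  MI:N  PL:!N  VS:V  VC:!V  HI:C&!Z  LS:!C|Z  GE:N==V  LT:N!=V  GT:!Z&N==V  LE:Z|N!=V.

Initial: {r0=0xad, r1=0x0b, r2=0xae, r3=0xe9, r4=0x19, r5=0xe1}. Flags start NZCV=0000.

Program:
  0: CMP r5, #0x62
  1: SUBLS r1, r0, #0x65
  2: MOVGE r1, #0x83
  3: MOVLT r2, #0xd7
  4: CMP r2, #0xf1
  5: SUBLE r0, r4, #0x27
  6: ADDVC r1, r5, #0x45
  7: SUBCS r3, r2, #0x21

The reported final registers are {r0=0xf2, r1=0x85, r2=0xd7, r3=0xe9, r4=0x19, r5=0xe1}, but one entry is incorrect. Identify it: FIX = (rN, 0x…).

[0] flags=0011 → (cmp)
[1] flags=0011 LS?F → skip
[2] flags=0011 GE?F → skip
[3] flags=0011 LT?T → r2=0xd7
[4] flags=1000 → (cmp)
[5] flags=1000 LE?T → r0=0xf2
[6] flags=1000 VC?T → r1=0x26
[7] flags=1000 CS?F → skip

FIX = (r1, 0x26)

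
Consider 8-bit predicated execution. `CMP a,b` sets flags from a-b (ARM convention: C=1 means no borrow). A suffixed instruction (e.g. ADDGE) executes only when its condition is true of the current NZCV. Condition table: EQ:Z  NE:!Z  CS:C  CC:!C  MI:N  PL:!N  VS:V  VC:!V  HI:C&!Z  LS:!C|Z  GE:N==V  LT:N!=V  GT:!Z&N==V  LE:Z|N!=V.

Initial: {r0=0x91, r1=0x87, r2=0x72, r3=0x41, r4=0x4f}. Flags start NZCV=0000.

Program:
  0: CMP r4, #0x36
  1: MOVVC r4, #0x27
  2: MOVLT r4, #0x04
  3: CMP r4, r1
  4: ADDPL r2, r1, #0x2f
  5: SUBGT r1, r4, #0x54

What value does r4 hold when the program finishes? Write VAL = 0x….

VAL = 0x27

0: ✓ CMP  NZCV=0010
1: ✓ MOVVC  r4←0x27
2: · MOVLT
3: ✓ CMP  NZCV=1001
4: · ADDPL
5: ✓ SUBGT  r1←0xd3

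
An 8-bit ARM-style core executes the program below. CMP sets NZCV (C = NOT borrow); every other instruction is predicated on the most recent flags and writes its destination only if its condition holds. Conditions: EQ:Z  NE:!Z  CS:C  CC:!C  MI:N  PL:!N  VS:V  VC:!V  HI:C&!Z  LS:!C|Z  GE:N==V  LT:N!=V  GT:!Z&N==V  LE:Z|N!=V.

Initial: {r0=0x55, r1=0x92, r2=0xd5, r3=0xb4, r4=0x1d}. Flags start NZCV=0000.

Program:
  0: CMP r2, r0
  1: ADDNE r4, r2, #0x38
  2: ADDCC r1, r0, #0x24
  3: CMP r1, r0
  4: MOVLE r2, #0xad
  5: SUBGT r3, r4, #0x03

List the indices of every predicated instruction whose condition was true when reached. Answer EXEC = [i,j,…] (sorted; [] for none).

EXEC = [1,4]

0: ✓ CMP  NZCV=1010
1: ✓ ADDNE  r4←0x0d
2: · ADDCC
3: ✓ CMP  NZCV=0011
4: ✓ MOVLE  r2←0xad
5: · SUBGT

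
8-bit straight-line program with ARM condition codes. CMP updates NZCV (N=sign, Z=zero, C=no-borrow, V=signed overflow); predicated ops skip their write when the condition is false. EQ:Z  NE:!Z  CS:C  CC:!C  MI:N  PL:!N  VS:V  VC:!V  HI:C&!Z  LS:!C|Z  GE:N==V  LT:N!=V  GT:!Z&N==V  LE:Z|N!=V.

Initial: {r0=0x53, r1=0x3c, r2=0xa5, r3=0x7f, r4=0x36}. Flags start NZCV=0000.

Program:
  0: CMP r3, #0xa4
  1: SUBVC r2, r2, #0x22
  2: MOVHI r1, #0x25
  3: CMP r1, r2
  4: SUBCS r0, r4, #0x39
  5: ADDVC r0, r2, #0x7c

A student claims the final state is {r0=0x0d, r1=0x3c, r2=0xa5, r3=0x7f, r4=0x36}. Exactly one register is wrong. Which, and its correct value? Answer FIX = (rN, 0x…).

FIX = (r0, 0x53)

0: ✓ CMP  NZCV=1001
1: · SUBVC
2: · MOVHI
3: ✓ CMP  NZCV=1001
4: · SUBCS
5: · ADDVC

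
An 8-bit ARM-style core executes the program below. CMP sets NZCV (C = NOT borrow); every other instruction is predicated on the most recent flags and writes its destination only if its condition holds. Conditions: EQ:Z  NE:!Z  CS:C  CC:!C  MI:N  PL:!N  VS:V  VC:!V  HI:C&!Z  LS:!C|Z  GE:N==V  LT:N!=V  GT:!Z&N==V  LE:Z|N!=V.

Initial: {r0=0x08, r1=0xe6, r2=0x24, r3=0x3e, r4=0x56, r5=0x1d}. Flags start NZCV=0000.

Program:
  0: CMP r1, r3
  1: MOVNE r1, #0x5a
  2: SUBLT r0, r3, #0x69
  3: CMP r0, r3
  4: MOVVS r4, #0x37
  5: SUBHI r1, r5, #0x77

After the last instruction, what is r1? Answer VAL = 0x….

VAL = 0xa6

0: ✓ CMP  NZCV=1010
1: ✓ MOVNE  r1←0x5a
2: ✓ SUBLT  r0←0xd5
3: ✓ CMP  NZCV=1010
4: · MOVVS
5: ✓ SUBHI  r1←0xa6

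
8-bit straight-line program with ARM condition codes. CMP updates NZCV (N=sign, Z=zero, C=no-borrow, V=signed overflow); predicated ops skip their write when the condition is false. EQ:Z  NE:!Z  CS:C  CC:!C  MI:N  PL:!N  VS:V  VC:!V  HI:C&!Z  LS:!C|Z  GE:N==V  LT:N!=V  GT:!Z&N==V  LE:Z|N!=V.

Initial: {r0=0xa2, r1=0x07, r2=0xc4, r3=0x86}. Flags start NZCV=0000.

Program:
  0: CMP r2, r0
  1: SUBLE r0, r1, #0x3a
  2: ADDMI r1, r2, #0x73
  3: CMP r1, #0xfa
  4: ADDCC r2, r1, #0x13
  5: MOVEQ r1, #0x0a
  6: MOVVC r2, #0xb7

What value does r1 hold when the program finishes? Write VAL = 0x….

[0] flags=0010 → (cmp)
[1] flags=0010 LE?F → skip
[2] flags=0010 MI?F → skip
[3] flags=0000 → (cmp)
[4] flags=0000 CC?T → r2=0x1a
[5] flags=0000 EQ?F → skip
[6] flags=0000 VC?T → r2=0xb7

VAL = 0x07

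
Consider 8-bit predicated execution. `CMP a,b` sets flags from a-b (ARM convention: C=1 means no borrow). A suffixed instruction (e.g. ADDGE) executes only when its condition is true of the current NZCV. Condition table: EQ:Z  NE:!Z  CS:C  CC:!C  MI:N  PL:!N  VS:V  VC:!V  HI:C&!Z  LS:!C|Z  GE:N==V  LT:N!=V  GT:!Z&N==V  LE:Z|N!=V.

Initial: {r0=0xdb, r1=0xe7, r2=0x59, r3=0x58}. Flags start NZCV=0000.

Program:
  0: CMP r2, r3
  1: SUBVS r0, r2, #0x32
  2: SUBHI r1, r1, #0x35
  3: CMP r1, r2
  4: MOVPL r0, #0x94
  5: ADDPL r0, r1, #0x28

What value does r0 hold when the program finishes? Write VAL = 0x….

VAL = 0xda

[0] flags=0010 → (cmp)
[1] flags=0010 VS?F → skip
[2] flags=0010 HI?T → r1=0xb2
[3] flags=0011 → (cmp)
[4] flags=0011 PL?T → r0=0x94
[5] flags=0011 PL?T → r0=0xda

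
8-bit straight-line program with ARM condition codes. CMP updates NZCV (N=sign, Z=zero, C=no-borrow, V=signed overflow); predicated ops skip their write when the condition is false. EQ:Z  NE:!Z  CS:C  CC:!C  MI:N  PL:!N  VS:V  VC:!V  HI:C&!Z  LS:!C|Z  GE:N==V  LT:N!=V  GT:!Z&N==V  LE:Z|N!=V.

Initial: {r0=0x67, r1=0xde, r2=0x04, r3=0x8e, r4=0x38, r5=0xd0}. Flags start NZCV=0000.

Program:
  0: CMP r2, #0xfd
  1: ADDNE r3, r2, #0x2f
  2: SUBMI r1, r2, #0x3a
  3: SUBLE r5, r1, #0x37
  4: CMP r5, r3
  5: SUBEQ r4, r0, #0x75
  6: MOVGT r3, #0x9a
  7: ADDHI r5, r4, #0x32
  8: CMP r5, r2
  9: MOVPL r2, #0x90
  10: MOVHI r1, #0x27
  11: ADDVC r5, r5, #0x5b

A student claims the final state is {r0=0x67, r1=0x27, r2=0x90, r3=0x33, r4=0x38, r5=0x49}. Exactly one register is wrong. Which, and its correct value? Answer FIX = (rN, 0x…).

FIX = (r5, 0xc5)

[0] flags=0000 → (cmp)
[1] flags=0000 NE?T → r3=0x33
[2] flags=0000 MI?F → skip
[3] flags=0000 LE?F → skip
[4] flags=1010 → (cmp)
[5] flags=1010 EQ?F → skip
[6] flags=1010 GT?F → skip
[7] flags=1010 HI?T → r5=0x6a
[8] flags=0010 → (cmp)
[9] flags=0010 PL?T → r2=0x90
[10] flags=0010 HI?T → r1=0x27
[11] flags=0010 VC?T → r5=0xc5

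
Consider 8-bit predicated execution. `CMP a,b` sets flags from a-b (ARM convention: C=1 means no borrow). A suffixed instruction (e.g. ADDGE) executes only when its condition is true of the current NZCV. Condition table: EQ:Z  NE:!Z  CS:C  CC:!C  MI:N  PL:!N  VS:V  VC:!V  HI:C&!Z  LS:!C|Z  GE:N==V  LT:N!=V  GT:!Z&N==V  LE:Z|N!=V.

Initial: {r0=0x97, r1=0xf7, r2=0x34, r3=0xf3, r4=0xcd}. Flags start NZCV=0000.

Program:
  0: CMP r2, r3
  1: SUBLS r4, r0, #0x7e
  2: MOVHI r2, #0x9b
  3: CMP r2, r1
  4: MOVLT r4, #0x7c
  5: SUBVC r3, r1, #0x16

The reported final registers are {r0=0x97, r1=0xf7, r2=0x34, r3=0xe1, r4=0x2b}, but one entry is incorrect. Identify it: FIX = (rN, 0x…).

[0] flags=0000 → (cmp)
[1] flags=0000 LS?T → r4=0x19
[2] flags=0000 HI?F → skip
[3] flags=0000 → (cmp)
[4] flags=0000 LT?F → skip
[5] flags=0000 VC?T → r3=0xe1

FIX = (r4, 0x19)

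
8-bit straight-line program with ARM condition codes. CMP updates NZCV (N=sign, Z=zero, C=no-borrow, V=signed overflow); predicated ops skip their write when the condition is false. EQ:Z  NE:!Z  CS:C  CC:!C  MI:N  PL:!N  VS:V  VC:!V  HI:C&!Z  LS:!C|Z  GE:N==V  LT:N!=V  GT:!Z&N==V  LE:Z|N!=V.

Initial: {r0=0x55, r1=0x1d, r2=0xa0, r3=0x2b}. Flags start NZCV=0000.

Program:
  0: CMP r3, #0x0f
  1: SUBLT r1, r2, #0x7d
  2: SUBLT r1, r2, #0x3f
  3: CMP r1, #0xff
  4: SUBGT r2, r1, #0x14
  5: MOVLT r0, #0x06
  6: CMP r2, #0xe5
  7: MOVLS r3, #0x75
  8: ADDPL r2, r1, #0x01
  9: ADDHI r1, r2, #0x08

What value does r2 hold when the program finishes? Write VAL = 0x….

0: ✓ CMP  NZCV=0010
1: · SUBLT
2: · SUBLT
3: ✓ CMP  NZCV=0000
4: ✓ SUBGT  r2←0x09
5: · MOVLT
6: ✓ CMP  NZCV=0000
7: ✓ MOVLS  r3←0x75
8: ✓ ADDPL  r2←0x1e
9: · ADDHI

VAL = 0x1e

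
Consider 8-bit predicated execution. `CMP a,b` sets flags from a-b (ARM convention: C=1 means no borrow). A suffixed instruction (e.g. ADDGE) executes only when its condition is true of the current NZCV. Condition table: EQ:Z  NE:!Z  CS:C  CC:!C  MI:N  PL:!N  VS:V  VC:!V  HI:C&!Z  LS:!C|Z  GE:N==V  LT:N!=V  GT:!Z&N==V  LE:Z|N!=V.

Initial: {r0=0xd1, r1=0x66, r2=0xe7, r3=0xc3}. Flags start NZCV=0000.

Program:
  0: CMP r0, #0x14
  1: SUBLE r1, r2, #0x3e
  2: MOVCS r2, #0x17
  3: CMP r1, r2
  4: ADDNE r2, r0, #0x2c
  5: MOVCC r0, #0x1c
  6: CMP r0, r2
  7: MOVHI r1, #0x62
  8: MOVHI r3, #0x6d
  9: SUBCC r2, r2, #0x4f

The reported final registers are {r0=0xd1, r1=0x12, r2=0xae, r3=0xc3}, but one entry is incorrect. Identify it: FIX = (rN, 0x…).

FIX = (r1, 0xa9)

[0] flags=1010 → (cmp)
[1] flags=1010 LE?T → r1=0xa9
[2] flags=1010 CS?T → r2=0x17
[3] flags=1010 → (cmp)
[4] flags=1010 NE?T → r2=0xfd
[5] flags=1010 CC?F → skip
[6] flags=1000 → (cmp)
[7] flags=1000 HI?F → skip
[8] flags=1000 HI?F → skip
[9] flags=1000 CC?T → r2=0xae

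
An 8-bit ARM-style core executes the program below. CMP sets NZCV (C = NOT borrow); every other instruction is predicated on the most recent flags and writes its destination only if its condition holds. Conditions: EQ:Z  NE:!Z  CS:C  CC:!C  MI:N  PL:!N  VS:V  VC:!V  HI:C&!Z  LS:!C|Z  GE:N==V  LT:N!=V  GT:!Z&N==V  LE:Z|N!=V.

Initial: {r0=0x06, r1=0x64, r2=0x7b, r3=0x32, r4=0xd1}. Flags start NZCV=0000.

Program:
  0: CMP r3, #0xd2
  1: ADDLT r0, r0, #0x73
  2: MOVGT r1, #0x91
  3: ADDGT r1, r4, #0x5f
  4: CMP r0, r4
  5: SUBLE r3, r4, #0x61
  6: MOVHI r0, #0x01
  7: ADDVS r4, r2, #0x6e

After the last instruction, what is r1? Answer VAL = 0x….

0: ✓ CMP  NZCV=0000
1: · ADDLT
2: ✓ MOVGT  r1←0x91
3: ✓ ADDGT  r1←0x30
4: ✓ CMP  NZCV=0000
5: · SUBLE
6: · MOVHI
7: · ADDVS

VAL = 0x30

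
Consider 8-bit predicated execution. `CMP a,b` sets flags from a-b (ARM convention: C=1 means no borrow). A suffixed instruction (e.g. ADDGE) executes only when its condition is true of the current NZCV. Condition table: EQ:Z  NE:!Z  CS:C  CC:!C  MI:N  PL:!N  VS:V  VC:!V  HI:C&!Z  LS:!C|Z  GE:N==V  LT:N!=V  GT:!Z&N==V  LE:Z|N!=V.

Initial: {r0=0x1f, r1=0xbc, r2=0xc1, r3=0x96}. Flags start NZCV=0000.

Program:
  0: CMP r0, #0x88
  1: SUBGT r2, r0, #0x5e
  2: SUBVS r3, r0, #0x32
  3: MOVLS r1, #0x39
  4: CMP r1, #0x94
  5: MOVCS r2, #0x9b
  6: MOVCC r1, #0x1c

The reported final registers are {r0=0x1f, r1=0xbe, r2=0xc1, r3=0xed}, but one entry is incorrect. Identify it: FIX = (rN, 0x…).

FIX = (r1, 0x1c)

[0] flags=1001 → (cmp)
[1] flags=1001 GT?T → r2=0xc1
[2] flags=1001 VS?T → r3=0xed
[3] flags=1001 LS?T → r1=0x39
[4] flags=1001 → (cmp)
[5] flags=1001 CS?F → skip
[6] flags=1001 CC?T → r1=0x1c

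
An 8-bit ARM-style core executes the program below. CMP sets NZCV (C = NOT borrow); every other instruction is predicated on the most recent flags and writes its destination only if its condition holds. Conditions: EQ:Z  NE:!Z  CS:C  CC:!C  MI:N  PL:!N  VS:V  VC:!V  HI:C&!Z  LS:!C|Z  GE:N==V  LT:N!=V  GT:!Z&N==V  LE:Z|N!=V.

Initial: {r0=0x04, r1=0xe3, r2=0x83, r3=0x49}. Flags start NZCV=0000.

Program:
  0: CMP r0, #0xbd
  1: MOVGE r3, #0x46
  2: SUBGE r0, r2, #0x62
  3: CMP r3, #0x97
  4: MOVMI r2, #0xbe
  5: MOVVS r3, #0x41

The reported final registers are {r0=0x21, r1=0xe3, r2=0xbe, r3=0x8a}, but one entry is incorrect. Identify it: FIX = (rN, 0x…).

FIX = (r3, 0x41)

0: ✓ CMP  NZCV=0000
1: ✓ MOVGE  r3←0x46
2: ✓ SUBGE  r0←0x21
3: ✓ CMP  NZCV=1001
4: ✓ MOVMI  r2←0xbe
5: ✓ MOVVS  r3←0x41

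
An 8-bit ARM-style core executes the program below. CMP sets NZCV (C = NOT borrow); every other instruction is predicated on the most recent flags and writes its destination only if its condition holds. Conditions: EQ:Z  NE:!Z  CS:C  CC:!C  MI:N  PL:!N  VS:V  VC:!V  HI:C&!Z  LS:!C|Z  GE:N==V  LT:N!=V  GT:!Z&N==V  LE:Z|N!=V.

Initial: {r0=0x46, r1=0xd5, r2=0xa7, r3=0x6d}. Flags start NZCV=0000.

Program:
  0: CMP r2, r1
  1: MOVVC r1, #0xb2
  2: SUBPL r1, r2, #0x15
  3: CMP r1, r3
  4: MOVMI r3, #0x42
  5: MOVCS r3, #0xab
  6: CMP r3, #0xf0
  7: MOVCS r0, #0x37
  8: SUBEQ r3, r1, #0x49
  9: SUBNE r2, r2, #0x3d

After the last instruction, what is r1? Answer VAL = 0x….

0: ✓ CMP  NZCV=1000
1: ✓ MOVVC  r1←0xb2
2: · SUBPL
3: ✓ CMP  NZCV=0011
4: · MOVMI
5: ✓ MOVCS  r3←0xab
6: ✓ CMP  NZCV=1000
7: · MOVCS
8: · SUBEQ
9: ✓ SUBNE  r2←0x6a

VAL = 0xb2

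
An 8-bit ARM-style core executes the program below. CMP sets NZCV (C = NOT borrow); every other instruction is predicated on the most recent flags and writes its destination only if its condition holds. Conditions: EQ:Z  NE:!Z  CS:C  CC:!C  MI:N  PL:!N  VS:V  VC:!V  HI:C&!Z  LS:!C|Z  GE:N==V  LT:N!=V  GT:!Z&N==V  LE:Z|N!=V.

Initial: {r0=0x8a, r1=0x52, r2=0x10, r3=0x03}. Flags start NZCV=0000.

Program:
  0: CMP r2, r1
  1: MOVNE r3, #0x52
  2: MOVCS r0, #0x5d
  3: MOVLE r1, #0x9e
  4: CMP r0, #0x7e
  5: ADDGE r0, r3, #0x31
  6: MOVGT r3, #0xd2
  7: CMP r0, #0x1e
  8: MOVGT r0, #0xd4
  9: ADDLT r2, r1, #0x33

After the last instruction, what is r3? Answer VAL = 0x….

VAL = 0x52

0: ✓ CMP  NZCV=1000
1: ✓ MOVNE  r3←0x52
2: · MOVCS
3: ✓ MOVLE  r1←0x9e
4: ✓ CMP  NZCV=0011
5: · ADDGE
6: · MOVGT
7: ✓ CMP  NZCV=0011
8: · MOVGT
9: ✓ ADDLT  r2←0xd1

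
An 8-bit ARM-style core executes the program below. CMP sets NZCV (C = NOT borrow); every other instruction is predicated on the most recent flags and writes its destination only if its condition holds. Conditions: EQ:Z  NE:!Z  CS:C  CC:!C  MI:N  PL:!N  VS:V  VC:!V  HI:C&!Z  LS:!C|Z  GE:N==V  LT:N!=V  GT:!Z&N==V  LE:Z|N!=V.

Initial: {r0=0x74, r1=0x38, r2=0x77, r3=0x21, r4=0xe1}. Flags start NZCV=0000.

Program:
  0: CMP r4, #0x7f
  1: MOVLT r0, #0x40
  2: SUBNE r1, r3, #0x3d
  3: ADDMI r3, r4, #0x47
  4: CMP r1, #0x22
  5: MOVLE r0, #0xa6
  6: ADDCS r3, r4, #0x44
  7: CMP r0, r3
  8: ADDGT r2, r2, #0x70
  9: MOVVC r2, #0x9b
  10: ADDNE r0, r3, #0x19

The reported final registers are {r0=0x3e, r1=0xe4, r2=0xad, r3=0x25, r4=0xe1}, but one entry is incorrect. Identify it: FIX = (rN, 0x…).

[0] flags=0011 → (cmp)
[1] flags=0011 LT?T → r0=0x40
[2] flags=0011 NE?T → r1=0xe4
[3] flags=0011 MI?F → skip
[4] flags=1010 → (cmp)
[5] flags=1010 LE?T → r0=0xa6
[6] flags=1010 CS?T → r3=0x25
[7] flags=1010 → (cmp)
[8] flags=1010 GT?F → skip
[9] flags=1010 VC?T → r2=0x9b
[10] flags=1010 NE?T → r0=0x3e

FIX = (r2, 0x9b)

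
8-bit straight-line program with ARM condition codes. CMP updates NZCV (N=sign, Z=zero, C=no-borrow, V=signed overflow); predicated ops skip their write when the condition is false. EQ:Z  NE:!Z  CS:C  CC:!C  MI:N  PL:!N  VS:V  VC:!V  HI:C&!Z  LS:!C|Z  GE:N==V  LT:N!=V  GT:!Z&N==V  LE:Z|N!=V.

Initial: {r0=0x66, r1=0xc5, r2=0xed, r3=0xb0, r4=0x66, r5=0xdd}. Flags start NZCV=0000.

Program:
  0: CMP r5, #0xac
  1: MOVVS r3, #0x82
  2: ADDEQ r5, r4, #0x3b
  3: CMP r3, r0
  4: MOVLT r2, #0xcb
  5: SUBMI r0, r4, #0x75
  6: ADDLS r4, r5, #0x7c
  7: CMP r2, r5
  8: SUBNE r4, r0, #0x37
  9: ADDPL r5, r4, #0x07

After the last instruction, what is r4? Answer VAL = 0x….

0: ✓ CMP  NZCV=0010
1: · MOVVS
2: · ADDEQ
3: ✓ CMP  NZCV=0011
4: ✓ MOVLT  r2←0xcb
5: · SUBMI
6: · ADDLS
7: ✓ CMP  NZCV=1000
8: ✓ SUBNE  r4←0x2f
9: · ADDPL

VAL = 0x2f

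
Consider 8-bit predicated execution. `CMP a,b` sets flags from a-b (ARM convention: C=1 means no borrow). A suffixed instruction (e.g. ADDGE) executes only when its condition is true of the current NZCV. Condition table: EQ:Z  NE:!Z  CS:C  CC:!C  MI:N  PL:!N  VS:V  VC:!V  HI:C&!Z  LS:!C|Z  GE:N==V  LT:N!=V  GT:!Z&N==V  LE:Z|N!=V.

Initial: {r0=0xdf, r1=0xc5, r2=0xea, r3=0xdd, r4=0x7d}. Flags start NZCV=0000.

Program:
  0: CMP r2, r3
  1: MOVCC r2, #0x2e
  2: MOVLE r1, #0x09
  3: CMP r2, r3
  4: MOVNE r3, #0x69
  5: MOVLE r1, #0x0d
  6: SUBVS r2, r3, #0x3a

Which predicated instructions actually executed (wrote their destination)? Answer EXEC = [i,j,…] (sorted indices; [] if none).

EXEC = [4]

0: ✓ CMP  NZCV=0010
1: · MOVCC
2: · MOVLE
3: ✓ CMP  NZCV=0010
4: ✓ MOVNE  r3←0x69
5: · MOVLE
6: · SUBVS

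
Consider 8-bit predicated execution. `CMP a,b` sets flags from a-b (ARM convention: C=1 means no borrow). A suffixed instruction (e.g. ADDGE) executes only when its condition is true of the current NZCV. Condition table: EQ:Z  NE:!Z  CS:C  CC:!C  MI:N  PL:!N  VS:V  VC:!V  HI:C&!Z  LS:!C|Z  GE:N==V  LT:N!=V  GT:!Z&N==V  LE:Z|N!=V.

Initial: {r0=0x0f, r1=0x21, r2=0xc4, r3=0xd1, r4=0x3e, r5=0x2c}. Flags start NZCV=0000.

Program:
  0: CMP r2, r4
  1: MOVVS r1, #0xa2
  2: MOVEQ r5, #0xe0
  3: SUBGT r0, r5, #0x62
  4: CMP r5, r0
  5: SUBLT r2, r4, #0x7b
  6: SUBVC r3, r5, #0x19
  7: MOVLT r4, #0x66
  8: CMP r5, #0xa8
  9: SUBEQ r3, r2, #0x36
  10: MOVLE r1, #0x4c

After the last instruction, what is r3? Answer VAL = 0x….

0: ✓ CMP  NZCV=1010
1: · MOVVS
2: · MOVEQ
3: · SUBGT
4: ✓ CMP  NZCV=0010
5: · SUBLT
6: ✓ SUBVC  r3←0x13
7: · MOVLT
8: ✓ CMP  NZCV=1001
9: · SUBEQ
10: · MOVLE

VAL = 0x13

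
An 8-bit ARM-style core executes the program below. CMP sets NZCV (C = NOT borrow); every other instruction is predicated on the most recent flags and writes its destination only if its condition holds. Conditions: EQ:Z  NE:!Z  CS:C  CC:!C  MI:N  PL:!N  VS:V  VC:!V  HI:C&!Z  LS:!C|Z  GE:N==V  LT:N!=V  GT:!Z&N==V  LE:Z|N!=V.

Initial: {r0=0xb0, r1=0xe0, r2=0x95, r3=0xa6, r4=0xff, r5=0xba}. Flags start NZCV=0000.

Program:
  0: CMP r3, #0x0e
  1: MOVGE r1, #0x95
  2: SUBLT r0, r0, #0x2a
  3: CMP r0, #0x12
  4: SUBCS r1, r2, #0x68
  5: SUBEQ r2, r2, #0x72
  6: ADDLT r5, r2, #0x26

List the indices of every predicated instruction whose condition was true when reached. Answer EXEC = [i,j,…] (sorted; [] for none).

EXEC = [2,4,6]

[0] flags=1010 → (cmp)
[1] flags=1010 GE?F → skip
[2] flags=1010 LT?T → r0=0x86
[3] flags=0011 → (cmp)
[4] flags=0011 CS?T → r1=0x2d
[5] flags=0011 EQ?F → skip
[6] flags=0011 LT?T → r5=0xbb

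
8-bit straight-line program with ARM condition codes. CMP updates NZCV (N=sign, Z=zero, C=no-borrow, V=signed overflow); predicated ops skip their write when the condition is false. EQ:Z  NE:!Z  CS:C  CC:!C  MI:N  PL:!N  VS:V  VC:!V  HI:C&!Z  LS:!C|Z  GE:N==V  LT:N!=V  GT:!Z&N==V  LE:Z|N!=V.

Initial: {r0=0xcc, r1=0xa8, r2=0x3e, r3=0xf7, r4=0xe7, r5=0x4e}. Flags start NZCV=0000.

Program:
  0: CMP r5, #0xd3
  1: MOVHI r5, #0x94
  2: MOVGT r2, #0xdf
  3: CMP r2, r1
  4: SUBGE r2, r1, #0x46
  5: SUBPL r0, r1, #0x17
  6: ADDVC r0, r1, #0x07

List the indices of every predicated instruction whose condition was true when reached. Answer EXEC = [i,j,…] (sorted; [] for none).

EXEC = [2,4,5,6]

[0] flags=0000 → (cmp)
[1] flags=0000 HI?F → skip
[2] flags=0000 GT?T → r2=0xdf
[3] flags=0010 → (cmp)
[4] flags=0010 GE?T → r2=0x62
[5] flags=0010 PL?T → r0=0x91
[6] flags=0010 VC?T → r0=0xaf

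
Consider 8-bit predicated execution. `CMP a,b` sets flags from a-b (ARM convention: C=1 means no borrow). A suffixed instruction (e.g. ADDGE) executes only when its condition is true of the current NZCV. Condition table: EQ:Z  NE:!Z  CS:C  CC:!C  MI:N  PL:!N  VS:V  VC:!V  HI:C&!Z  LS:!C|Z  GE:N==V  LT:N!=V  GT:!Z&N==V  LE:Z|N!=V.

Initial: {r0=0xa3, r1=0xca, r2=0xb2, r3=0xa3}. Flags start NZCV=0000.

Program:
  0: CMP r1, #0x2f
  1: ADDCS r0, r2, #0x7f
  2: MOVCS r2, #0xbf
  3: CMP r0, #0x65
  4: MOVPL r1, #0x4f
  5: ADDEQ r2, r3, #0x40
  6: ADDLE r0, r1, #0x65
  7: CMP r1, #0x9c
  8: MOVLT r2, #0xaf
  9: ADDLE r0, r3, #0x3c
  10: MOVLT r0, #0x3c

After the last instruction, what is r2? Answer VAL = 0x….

0: ✓ CMP  NZCV=1010
1: ✓ ADDCS  r0←0x31
2: ✓ MOVCS  r2←0xbf
3: ✓ CMP  NZCV=1000
4: · MOVPL
5: · ADDEQ
6: ✓ ADDLE  r0←0x2f
7: ✓ CMP  NZCV=0010
8: · MOVLT
9: · ADDLE
10: · MOVLT

VAL = 0xbf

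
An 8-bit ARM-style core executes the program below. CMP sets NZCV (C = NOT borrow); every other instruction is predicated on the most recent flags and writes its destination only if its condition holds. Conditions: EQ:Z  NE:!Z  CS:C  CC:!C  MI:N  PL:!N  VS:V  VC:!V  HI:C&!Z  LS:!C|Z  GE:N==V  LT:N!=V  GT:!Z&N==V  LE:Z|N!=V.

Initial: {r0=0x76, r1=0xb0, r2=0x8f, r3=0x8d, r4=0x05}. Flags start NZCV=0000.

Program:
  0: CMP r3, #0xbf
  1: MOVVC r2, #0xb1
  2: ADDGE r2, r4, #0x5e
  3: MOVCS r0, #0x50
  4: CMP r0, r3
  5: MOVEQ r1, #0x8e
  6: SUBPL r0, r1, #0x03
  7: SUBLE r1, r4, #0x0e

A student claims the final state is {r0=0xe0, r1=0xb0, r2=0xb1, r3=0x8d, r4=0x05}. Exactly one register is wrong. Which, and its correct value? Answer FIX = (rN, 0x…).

FIX = (r0, 0x76)

0: ✓ CMP  NZCV=1000
1: ✓ MOVVC  r2←0xb1
2: · ADDGE
3: · MOVCS
4: ✓ CMP  NZCV=1001
5: · MOVEQ
6: · SUBPL
7: · SUBLE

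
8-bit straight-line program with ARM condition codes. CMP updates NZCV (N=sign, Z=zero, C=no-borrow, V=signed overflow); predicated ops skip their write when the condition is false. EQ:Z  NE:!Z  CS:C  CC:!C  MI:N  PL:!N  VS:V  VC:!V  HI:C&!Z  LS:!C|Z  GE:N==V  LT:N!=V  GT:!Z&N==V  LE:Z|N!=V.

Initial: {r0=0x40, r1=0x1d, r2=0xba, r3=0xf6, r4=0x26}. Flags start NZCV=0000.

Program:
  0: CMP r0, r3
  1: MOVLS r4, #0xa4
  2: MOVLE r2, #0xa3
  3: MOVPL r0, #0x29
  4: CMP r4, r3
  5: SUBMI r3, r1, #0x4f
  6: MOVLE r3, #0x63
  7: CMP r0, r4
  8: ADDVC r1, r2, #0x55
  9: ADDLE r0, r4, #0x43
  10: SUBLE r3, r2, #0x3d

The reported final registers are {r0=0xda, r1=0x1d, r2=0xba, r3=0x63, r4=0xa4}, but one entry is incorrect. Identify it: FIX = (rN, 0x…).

[0] flags=0000 → (cmp)
[1] flags=0000 LS?T → r4=0xa4
[2] flags=0000 LE?F → skip
[3] flags=0000 PL?T → r0=0x29
[4] flags=1000 → (cmp)
[5] flags=1000 MI?T → r3=0xce
[6] flags=1000 LE?T → r3=0x63
[7] flags=1001 → (cmp)
[8] flags=1001 VC?F → skip
[9] flags=1001 LE?F → skip
[10] flags=1001 LE?F → skip

FIX = (r0, 0x29)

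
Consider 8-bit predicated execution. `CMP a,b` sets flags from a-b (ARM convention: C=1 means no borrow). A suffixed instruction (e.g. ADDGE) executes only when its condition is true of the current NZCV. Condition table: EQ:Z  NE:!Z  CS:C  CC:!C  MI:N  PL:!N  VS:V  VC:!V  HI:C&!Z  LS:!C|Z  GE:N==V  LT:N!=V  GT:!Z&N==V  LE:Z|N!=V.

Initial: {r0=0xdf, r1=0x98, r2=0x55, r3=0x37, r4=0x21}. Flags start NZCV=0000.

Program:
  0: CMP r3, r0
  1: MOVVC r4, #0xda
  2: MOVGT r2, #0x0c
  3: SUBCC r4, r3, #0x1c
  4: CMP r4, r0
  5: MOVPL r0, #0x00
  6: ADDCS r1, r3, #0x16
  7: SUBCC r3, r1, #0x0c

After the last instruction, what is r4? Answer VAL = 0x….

0: ✓ CMP  NZCV=0000
1: ✓ MOVVC  r4←0xda
2: ✓ MOVGT  r2←0x0c
3: ✓ SUBCC  r4←0x1b
4: ✓ CMP  NZCV=0000
5: ✓ MOVPL  r0←0x00
6: · ADDCS
7: ✓ SUBCC  r3←0x8c

VAL = 0x1b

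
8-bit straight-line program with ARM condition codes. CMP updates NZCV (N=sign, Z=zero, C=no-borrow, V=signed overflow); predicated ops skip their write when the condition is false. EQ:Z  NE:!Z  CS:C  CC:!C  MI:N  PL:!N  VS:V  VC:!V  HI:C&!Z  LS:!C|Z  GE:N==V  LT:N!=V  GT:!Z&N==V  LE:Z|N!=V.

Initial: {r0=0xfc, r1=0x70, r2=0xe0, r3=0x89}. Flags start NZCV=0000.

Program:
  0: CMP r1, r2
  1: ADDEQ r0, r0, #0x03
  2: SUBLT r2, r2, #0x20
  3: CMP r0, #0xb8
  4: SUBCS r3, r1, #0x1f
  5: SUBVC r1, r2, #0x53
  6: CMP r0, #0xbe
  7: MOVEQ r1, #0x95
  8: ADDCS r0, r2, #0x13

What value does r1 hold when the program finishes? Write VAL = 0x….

VAL = 0x8d

0: ✓ CMP  NZCV=1001
1: · ADDEQ
2: · SUBLT
3: ✓ CMP  NZCV=0010
4: ✓ SUBCS  r3←0x51
5: ✓ SUBVC  r1←0x8d
6: ✓ CMP  NZCV=0010
7: · MOVEQ
8: ✓ ADDCS  r0←0xf3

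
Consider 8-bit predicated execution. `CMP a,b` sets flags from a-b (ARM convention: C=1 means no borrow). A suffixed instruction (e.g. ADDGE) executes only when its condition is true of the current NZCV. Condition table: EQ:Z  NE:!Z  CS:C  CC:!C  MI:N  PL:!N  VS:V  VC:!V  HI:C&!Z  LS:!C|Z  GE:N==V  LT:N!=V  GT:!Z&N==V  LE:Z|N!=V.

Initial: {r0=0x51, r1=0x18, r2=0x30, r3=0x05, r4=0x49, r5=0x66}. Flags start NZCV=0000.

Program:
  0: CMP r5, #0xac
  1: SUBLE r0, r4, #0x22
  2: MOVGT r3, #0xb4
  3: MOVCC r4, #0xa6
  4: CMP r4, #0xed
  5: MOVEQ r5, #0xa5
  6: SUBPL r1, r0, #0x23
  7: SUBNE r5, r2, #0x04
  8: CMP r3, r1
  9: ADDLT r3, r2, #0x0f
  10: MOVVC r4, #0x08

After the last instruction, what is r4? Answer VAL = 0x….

0: ✓ CMP  NZCV=1001
1: · SUBLE
2: ✓ MOVGT  r3←0xb4
3: ✓ MOVCC  r4←0xa6
4: ✓ CMP  NZCV=1000
5: · MOVEQ
6: · SUBPL
7: ✓ SUBNE  r5←0x2c
8: ✓ CMP  NZCV=1010
9: ✓ ADDLT  r3←0x3f
10: ✓ MOVVC  r4←0x08

VAL = 0x08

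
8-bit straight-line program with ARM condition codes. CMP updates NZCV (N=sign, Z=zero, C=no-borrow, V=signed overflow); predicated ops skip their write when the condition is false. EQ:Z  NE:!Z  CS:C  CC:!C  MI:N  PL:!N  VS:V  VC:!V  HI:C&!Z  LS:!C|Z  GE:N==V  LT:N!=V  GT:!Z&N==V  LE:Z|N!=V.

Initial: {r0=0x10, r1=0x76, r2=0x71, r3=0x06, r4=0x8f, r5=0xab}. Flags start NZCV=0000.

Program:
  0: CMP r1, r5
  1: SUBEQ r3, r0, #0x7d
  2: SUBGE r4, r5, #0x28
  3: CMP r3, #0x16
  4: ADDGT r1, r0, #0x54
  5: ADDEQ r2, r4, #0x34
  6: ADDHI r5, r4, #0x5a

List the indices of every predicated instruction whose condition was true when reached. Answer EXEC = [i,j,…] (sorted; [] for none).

0: ✓ CMP  NZCV=1001
1: · SUBEQ
2: ✓ SUBGE  r4←0x83
3: ✓ CMP  NZCV=1000
4: · ADDGT
5: · ADDEQ
6: · ADDHI

EXEC = [2]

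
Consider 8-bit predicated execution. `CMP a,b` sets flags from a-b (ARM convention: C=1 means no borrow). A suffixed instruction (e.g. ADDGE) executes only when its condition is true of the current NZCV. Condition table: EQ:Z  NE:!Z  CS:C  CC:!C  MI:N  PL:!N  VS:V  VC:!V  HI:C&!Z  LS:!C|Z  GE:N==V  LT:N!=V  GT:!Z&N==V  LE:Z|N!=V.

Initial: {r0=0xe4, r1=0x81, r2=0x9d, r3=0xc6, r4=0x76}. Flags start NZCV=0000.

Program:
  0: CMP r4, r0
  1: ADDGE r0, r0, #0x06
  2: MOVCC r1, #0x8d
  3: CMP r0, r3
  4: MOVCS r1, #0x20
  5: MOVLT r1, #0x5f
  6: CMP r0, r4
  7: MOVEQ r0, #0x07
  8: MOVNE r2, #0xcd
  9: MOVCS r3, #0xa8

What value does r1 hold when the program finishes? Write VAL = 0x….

0: ✓ CMP  NZCV=1001
1: ✓ ADDGE  r0←0xea
2: ✓ MOVCC  r1←0x8d
3: ✓ CMP  NZCV=0010
4: ✓ MOVCS  r1←0x20
5: · MOVLT
6: ✓ CMP  NZCV=0011
7: · MOVEQ
8: ✓ MOVNE  r2←0xcd
9: ✓ MOVCS  r3←0xa8

VAL = 0x20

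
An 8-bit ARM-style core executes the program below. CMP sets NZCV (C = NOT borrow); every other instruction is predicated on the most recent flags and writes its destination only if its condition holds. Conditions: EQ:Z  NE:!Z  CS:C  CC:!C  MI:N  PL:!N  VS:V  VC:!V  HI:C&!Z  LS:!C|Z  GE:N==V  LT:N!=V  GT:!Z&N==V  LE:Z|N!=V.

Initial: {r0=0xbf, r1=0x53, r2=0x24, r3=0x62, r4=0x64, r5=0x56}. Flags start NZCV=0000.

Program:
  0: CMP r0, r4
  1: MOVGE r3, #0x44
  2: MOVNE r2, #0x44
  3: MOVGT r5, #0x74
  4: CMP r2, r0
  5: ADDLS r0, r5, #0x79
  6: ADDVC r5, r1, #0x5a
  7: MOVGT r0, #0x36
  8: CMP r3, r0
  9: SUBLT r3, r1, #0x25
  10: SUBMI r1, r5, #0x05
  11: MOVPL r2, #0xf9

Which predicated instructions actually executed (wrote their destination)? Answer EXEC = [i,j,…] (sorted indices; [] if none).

EXEC = [2,5,7,11]

[0] flags=0011 → (cmp)
[1] flags=0011 GE?F → skip
[2] flags=0011 NE?T → r2=0x44
[3] flags=0011 GT?F → skip
[4] flags=1001 → (cmp)
[5] flags=1001 LS?T → r0=0xcf
[6] flags=1001 VC?F → skip
[7] flags=1001 GT?T → r0=0x36
[8] flags=0010 → (cmp)
[9] flags=0010 LT?F → skip
[10] flags=0010 MI?F → skip
[11] flags=0010 PL?T → r2=0xf9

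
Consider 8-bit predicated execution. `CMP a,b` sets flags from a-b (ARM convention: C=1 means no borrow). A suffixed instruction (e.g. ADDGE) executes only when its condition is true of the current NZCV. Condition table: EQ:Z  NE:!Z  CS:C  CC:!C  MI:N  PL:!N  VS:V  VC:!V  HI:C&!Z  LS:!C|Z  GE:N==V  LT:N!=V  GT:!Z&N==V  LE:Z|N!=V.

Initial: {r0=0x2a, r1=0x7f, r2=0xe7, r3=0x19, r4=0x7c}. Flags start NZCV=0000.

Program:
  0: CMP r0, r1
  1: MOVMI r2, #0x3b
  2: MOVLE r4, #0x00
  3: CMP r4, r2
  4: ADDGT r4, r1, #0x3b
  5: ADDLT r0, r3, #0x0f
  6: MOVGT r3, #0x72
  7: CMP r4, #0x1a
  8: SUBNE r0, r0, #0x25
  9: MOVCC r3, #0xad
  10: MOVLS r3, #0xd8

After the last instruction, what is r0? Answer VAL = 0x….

0: ✓ CMP  NZCV=1000
1: ✓ MOVMI  r2←0x3b
2: ✓ MOVLE  r4←0x00
3: ✓ CMP  NZCV=1000
4: · ADDGT
5: ✓ ADDLT  r0←0x28
6: · MOVGT
7: ✓ CMP  NZCV=1000
8: ✓ SUBNE  r0←0x03
9: ✓ MOVCC  r3←0xad
10: ✓ MOVLS  r3←0xd8

VAL = 0x03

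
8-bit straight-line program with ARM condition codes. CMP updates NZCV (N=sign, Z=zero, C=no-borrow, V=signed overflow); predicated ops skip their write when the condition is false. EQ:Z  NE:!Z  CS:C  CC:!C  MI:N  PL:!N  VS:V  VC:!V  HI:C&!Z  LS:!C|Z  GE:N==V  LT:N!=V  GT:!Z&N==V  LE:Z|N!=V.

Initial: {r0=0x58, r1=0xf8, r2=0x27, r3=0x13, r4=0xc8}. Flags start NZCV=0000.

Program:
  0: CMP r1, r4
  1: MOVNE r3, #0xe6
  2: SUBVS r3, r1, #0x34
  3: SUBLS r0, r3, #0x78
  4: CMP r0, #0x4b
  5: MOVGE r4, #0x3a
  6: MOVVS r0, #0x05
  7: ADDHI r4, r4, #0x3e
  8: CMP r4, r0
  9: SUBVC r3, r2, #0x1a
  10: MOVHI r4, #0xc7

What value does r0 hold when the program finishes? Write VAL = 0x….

[0] flags=0010 → (cmp)
[1] flags=0010 NE?T → r3=0xe6
[2] flags=0010 VS?F → skip
[3] flags=0010 LS?F → skip
[4] flags=0010 → (cmp)
[5] flags=0010 GE?T → r4=0x3a
[6] flags=0010 VS?F → skip
[7] flags=0010 HI?T → r4=0x78
[8] flags=0010 → (cmp)
[9] flags=0010 VC?T → r3=0x0d
[10] flags=0010 HI?T → r4=0xc7

VAL = 0x58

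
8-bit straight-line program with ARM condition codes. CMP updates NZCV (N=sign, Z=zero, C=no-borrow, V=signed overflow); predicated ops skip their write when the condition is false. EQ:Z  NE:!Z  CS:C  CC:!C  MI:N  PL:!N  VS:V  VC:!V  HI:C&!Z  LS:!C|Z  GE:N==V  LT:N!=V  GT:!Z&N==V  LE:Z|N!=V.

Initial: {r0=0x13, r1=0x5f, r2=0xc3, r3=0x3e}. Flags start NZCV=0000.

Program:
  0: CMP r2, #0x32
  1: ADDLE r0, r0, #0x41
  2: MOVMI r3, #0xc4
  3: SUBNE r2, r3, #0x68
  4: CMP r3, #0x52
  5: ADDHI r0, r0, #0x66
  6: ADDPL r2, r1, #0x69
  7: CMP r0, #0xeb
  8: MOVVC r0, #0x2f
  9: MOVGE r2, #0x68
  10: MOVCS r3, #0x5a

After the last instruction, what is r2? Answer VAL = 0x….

[0] flags=1010 → (cmp)
[1] flags=1010 LE?T → r0=0x54
[2] flags=1010 MI?T → r3=0xc4
[3] flags=1010 NE?T → r2=0x5c
[4] flags=0011 → (cmp)
[5] flags=0011 HI?T → r0=0xba
[6] flags=0011 PL?T → r2=0xc8
[7] flags=1000 → (cmp)
[8] flags=1000 VC?T → r0=0x2f
[9] flags=1000 GE?F → skip
[10] flags=1000 CS?F → skip

VAL = 0xc8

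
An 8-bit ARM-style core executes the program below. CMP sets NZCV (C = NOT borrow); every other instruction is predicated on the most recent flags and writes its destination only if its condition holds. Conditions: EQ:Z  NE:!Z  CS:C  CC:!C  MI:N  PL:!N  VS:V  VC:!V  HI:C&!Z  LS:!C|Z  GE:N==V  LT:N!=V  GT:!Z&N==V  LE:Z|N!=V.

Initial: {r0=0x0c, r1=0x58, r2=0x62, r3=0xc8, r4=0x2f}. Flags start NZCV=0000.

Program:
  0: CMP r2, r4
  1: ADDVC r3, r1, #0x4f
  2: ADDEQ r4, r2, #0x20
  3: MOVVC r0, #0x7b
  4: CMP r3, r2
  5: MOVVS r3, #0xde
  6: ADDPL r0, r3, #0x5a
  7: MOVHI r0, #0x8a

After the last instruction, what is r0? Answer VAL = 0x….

VAL = 0x8a

[0] flags=0010 → (cmp)
[1] flags=0010 VC?T → r3=0xa7
[2] flags=0010 EQ?F → skip
[3] flags=0010 VC?T → r0=0x7b
[4] flags=0011 → (cmp)
[5] flags=0011 VS?T → r3=0xde
[6] flags=0011 PL?T → r0=0x38
[7] flags=0011 HI?T → r0=0x8a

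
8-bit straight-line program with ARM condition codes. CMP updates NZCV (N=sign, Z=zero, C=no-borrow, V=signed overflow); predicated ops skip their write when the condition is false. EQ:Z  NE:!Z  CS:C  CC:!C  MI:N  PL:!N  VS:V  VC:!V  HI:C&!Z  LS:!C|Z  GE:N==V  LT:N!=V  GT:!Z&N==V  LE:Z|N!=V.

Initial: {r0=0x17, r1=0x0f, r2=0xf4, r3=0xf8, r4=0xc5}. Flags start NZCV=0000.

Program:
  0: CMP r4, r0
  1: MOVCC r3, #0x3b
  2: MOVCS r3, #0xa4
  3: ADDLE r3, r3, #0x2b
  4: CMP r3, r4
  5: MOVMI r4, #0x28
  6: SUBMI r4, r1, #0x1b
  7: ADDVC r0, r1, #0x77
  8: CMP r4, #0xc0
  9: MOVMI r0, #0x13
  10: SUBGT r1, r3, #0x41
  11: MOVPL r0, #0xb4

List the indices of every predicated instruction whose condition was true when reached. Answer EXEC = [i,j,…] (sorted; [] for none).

EXEC = [2,3,7,10,11]

0: ✓ CMP  NZCV=1010
1: · MOVCC
2: ✓ MOVCS  r3←0xa4
3: ✓ ADDLE  r3←0xcf
4: ✓ CMP  NZCV=0010
5: · MOVMI
6: · SUBMI
7: ✓ ADDVC  r0←0x86
8: ✓ CMP  NZCV=0010
9: · MOVMI
10: ✓ SUBGT  r1←0x8e
11: ✓ MOVPL  r0←0xb4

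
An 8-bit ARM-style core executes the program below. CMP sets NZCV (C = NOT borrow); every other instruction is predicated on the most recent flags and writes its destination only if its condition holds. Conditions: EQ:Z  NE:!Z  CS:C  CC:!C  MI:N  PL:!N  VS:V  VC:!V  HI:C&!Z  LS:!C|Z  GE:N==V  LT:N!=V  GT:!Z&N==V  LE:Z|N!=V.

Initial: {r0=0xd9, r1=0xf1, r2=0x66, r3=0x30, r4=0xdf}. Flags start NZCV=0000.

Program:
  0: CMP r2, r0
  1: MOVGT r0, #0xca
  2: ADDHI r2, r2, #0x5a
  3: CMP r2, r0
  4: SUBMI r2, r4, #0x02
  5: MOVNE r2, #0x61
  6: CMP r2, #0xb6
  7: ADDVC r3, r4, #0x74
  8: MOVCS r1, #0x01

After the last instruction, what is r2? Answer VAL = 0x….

VAL = 0x61

0: ✓ CMP  NZCV=1001
1: ✓ MOVGT  r0←0xca
2: · ADDHI
3: ✓ CMP  NZCV=1001
4: ✓ SUBMI  r2←0xdd
5: ✓ MOVNE  r2←0x61
6: ✓ CMP  NZCV=1001
7: · ADDVC
8: · MOVCS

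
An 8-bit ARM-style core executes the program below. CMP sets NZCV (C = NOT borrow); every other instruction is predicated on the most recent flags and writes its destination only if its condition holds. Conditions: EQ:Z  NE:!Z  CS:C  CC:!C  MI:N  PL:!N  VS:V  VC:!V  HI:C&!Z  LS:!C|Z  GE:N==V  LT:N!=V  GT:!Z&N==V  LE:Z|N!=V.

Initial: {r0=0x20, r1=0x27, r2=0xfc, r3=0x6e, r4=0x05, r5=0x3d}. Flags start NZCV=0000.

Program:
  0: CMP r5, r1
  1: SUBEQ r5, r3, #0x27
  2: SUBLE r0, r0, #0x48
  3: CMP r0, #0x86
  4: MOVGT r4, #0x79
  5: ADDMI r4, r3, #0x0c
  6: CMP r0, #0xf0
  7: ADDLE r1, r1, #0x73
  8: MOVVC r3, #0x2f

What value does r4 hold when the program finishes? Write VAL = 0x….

0: ✓ CMP  NZCV=0010
1: · SUBEQ
2: · SUBLE
3: ✓ CMP  NZCV=1001
4: ✓ MOVGT  r4←0x79
5: ✓ ADDMI  r4←0x7a
6: ✓ CMP  NZCV=0000
7: · ADDLE
8: ✓ MOVVC  r3←0x2f

VAL = 0x7a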